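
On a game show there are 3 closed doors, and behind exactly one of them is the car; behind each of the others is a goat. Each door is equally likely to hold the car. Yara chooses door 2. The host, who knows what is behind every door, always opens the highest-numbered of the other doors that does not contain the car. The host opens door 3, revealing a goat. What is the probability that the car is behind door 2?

1/2

Consider each possible location of the car in turn.
If it is behind either of doors 1 and 2 (prior 1/3 each): door 3 is the highest-numbered option available, probability 1; weight (1/3)·1 = 1/3 each.
If it is behind door 3 (prior 1/3): the host opened door 3, so this case is ruled out; weight (1/3)·0 = 0.
The weights sum to 2/3.
So P(the car behind door 2 | the host opened door 3) = (1/3) / (2/3) = 1/2.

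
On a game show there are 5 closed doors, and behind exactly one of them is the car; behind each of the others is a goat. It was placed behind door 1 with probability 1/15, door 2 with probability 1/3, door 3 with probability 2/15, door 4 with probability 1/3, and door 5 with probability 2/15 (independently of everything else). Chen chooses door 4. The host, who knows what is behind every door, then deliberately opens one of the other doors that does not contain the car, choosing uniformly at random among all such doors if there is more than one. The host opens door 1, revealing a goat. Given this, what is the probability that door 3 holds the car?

8/51

Condition on the true location of the car.
If it is behind door 1 (prior 1/15): the host opened door 1, so this case is ruled out; weight (1/15)·0 = 0.
If it is behind door 2 (prior 1/3): the host has 3 equally likely choices, so probability 1/3; weight (1/3)·(1/3) = 1/9.
If it is behind either of doors 3 and 5 (prior 2/15 each): the host has 3 equally likely choices, so probability 1/3; weight (2/15)·(1/3) = 2/45 each.
If it is behind door 4 (prior 1/3): the host has 4 equally likely choices, so probability 1/4; weight (1/3)·(1/4) = 1/12.
The weights sum to 17/60.
So P(the car behind door 3 | the host opened door 1) = (2/45) / (17/60) = 8/51.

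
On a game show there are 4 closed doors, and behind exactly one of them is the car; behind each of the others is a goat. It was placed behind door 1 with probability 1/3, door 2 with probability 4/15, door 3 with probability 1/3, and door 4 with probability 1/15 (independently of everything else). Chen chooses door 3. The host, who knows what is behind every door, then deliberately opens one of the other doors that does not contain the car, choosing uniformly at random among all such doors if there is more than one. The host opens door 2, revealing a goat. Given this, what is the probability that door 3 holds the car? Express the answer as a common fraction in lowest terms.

Condition on the true location of the car.
If it is behind door 1 (prior 1/3): the host has 2 equally likely choices, so probability 1/2; weight (1/3)·(1/2) = 1/6.
If it is behind door 2 (prior 4/15): the host opened door 2, so this case is ruled out; weight (4/15)·0 = 0.
If it is behind door 3 (prior 1/3): the host has 3 equally likely choices, so probability 1/3; weight (1/3)·(1/3) = 1/9.
If it is behind door 4 (prior 1/15): the host has 2 equally likely choices, so probability 1/2; weight (1/15)·(1/2) = 1/30.
The weights sum to 14/45.
So P(the car behind door 3 | the host opened door 2) = (1/9) / (14/45) = 5/14.

5/14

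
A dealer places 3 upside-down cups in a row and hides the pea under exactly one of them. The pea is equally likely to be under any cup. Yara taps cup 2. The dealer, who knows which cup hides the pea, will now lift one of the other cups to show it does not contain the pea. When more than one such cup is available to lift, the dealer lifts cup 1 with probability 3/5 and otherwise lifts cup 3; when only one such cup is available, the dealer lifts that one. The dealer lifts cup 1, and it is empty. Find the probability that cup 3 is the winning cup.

Apply Bayes' rule, conditioning on where the pea actually is.
If it is under cup 1 (prior 1/3): the dealer opened cup 1, so this case is ruled out; weight (1/3)·0 = 0.
If it is under cup 2 (prior 1/3): cup 1 is available, opened with probability 3/5; weight (1/3)·(3/5) = 1/5.
If it is under cup 3 (prior 1/3): only cup 1 is available, probability 1; weight (1/3)·1 = 1/3.
The weights sum to 8/15.
So P(the pea under cup 3 | the dealer opened cup 1) = (1/3) / (8/15) = 5/8.

5/8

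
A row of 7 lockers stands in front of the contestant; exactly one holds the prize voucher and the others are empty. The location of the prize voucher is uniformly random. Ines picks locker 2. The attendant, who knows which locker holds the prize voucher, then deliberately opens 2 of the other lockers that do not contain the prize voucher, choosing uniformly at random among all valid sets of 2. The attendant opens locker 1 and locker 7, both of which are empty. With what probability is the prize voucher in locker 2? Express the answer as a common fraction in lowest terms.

1/7

Consider each possible location of the prize voucher in turn.
If it is in either of lockers 1 and 7 (prior 1/7 each): that locker was opened and seen not to hold the prize — ruled out; weight (1/7)·0 = 0 each.
If it is in locker 2 (prior 1/7): the attendant has 15 equally likely choices, so probability 1/15; weight (1/7)·(1/15) = 1/105.
If it is in any of lockers 3, 4, 5, and 6 (prior 1/7 each): the attendant has 10 equally likely choices, so probability 1/10; weight (1/7)·(1/10) = 1/70 each.
The weights sum to 1/15.
So P(the prize voucher in locker 2 | the attendant opened locker 1 and locker 7) = (1/105) / (1/15) = 1/7.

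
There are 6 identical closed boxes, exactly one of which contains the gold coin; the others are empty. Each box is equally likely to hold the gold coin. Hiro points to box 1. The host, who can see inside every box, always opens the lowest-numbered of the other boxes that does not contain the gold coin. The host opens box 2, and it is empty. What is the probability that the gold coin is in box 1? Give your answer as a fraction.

1/5

Consider each possible location of the gold coin in turn.
If it is in any of boxes 1, 3, 4, 5, and 6 (prior 1/6 each): box 2 is the lowest-numbered option available, probability 1; weight (1/6)·1 = 1/6 each.
If it is in box 2 (prior 1/6): the host opened box 2, so this case is ruled out; weight (1/6)·0 = 0.
The weights sum to 5/6.
So P(the gold coin in box 1 | the host opened box 2) = (1/6) / (5/6) = 1/5.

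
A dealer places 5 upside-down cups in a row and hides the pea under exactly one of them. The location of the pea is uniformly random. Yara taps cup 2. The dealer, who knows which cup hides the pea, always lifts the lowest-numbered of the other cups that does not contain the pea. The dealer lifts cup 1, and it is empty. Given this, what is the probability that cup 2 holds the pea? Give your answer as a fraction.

Condition on the true location of the pea.
If it is under cup 1 (prior 1/5): the dealer opened cup 1, so this case is ruled out; weight (1/5)·0 = 0.
If it is under any of cups 2, 3, 4, and 5 (prior 1/5 each): cup 1 is the lowest-numbered option available, probability 1; weight (1/5)·1 = 1/5 each.
The weights sum to 4/5.
So P(the pea under cup 2 | the dealer opened cup 1) = (1/5) / (4/5) = 1/4.

1/4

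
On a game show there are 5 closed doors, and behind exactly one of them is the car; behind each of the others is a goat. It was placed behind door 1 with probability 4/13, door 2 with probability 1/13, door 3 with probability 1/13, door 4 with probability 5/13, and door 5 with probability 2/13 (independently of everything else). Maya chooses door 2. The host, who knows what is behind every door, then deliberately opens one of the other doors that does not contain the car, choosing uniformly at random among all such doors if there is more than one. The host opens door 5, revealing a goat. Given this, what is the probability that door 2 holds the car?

Consider each possible location of the car in turn.
If it is behind door 1 (prior 4/13): the host has 3 equally likely choices, so probability 1/3; weight (4/13)·(1/3) = 4/39.
If it is behind door 2 (prior 1/13): the host has 4 equally likely choices, so probability 1/4; weight (1/13)·(1/4) = 1/52.
If it is behind door 3 (prior 1/13): the host has 3 equally likely choices, so probability 1/3; weight (1/13)·(1/3) = 1/39.
If it is behind door 4 (prior 5/13): the host has 3 equally likely choices, so probability 1/3; weight (5/13)·(1/3) = 5/39.
If it is behind door 5 (prior 2/13): the host opened door 5, so this case is ruled out; weight (2/13)·0 = 0.
The weights sum to 43/156.
So P(the car behind door 2 | the host opened door 5) = (1/52) / (43/156) = 3/43.

3/43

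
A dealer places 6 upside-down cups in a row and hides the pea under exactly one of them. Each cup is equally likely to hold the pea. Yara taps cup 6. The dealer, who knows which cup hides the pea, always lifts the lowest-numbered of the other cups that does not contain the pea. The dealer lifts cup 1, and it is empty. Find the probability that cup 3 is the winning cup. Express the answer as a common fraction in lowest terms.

1/5

Apply Bayes' rule, conditioning on where the pea actually is.
If it is under cup 1 (prior 1/6): the dealer opened cup 1, so this case is ruled out; weight (1/6)·0 = 0.
If it is under any of cups 2, 3, 4, 5, and 6 (prior 1/6 each): cup 1 is the lowest-numbered option available, probability 1; weight (1/6)·1 = 1/6 each.
The weights sum to 5/6.
So P(the pea under cup 3 | the dealer opened cup 1) = (1/6) / (5/6) = 1/5.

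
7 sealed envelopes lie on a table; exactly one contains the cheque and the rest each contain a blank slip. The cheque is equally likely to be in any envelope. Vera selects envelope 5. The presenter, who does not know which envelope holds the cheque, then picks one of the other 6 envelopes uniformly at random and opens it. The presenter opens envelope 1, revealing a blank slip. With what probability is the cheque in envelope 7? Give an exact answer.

1/6

Apply Bayes' rule, conditioning on where the cheque actually is.
If it is in envelope 1 (prior 1/7): the presenter opened envelope 1, so this case is ruled out; weight (1/7)·0 = 0.
If it is in any of envelopes 2, 3, 4, 5, 6, and 7 (prior 1/7 each): the presenter picks envelope 1 with probability 1/6 regardless, and it is not the prize; weight (1/7)·(1/6) = 1/42 each.
The weights sum to 1/7.
So P(the cheque in envelope 7 | the presenter opened envelope 1) = (1/42) / (1/7) = 1/6.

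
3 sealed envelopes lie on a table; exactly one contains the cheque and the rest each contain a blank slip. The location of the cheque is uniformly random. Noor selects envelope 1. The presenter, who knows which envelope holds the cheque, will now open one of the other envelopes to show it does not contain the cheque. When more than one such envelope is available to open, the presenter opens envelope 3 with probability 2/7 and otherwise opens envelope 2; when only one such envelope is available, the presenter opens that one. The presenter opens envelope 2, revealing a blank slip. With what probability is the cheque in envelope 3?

Apply Bayes' rule, conditioning on where the cheque actually is.
If it is in envelope 1 (prior 1/3): envelope 3 is available but not opened, probability 5/7; weight (1/3)·(5/7) = 5/21.
If it is in envelope 2 (prior 1/3): the presenter opened envelope 2, so this case is ruled out; weight (1/3)·0 = 0.
If it is in envelope 3 (prior 1/3): only envelope 2 is available, probability 1; weight (1/3)·1 = 1/3.
The weights sum to 4/7.
So P(the cheque in envelope 3 | the presenter opened envelope 2) = (1/3) / (4/7) = 7/12.

7/12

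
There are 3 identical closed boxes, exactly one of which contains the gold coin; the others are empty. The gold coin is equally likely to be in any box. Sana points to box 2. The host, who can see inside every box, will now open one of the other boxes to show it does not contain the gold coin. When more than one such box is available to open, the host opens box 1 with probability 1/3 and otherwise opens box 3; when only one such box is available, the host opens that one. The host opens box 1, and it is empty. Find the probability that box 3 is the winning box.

Consider each possible location of the gold coin in turn.
If it is in box 1 (prior 1/3): the host opened box 1, so this case is ruled out; weight (1/3)·0 = 0.
If it is in box 2 (prior 1/3): box 1 is available, opened with probability 1/3; weight (1/3)·(1/3) = 1/9.
If it is in box 3 (prior 1/3): only box 1 is available, probability 1; weight (1/3)·1 = 1/3.
The weights sum to 4/9.
So P(the gold coin in box 3 | the host opened box 1) = (1/3) / (4/9) = 3/4.

3/4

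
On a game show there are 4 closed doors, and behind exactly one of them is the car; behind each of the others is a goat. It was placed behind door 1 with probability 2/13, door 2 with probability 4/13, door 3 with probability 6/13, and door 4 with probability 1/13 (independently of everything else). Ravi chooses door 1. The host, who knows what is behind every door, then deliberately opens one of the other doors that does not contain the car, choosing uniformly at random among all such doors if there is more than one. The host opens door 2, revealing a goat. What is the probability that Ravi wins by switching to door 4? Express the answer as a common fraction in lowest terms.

Consider each possible location of the car in turn.
If it is behind door 1 (prior 2/13): the host has 3 equally likely choices, so probability 1/3; weight (2/13)·(1/3) = 2/39.
If it is behind door 2 (prior 4/13): the host opened door 2, so this case is ruled out; weight (4/13)·0 = 0.
If it is behind door 3 (prior 6/13): the host has 2 equally likely choices, so probability 1/2; weight (6/13)·(1/2) = 3/13.
If it is behind door 4 (prior 1/13): the host has 2 equally likely choices, so probability 1/2; weight (1/13)·(1/2) = 1/26.
The weights sum to 25/78.
So P(the car behind door 4 | the host opened door 2) = (1/26) / (25/78) = 3/25.

3/25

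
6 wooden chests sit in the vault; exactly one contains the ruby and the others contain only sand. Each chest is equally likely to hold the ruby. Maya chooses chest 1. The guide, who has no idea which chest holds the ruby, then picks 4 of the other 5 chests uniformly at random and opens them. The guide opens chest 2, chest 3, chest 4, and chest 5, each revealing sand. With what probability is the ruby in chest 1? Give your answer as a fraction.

1/2

Because the guide chose which chests to open without knowing where the ruby is, the choice is independent of the prize location. Learning that none of the 4 opened chests holds the ruby simply rules out those 4 locations and leaves the remaining 2 chests still equally likely by symmetry.
So P(the ruby in chest 1) = 1/2.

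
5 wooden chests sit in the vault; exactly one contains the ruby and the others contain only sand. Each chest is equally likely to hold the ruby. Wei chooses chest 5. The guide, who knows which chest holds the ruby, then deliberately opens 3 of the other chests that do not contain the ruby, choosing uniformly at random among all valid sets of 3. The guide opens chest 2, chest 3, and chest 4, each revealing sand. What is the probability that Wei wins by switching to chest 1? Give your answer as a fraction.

4/5

Apply Bayes' rule, conditioning on where the ruby actually is.
If it is in chest 1 (prior 1/5): the guide has no choice, probability 1; weight (1/5)·1 = 1/5.
If it is in any of chests 2, 3, and 4 (prior 1/5 each): that chest was opened and seen not to hold the prize — ruled out; weight (1/5)·0 = 0 each.
If it is in chest 5 (prior 1/5): the guide has 4 equally likely choices, so probability 1/4; weight (1/5)·(1/4) = 1/20.
The weights sum to 1/4.
So P(the ruby in chest 1 | the guide opened chest 2, chest 3, and chest 4) = (1/5) / (1/4) = 4/5.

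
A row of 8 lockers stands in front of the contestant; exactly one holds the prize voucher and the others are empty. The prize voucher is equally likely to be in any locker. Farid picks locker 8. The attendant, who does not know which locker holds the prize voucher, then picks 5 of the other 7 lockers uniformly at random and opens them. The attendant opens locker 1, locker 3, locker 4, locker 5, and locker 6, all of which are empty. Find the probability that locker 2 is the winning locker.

Because the attendant chose which lockers to open without knowing where the prize voucher is, the choice is independent of the prize location. Learning that none of the 5 opened lockers holds the prize voucher simply rules out those 5 locations and leaves the remaining 3 lockers still equally likely by symmetry.
So P(the prize voucher in locker 2) = 1/3.

1/3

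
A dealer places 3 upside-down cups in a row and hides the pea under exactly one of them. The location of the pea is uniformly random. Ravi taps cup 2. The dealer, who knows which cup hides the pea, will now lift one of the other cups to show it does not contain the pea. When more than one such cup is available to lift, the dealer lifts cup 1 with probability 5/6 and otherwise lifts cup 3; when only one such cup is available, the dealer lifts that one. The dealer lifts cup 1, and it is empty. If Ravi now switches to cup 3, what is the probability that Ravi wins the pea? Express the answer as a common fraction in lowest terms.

Apply Bayes' rule, conditioning on where the pea actually is.
If it is under cup 1 (prior 1/3): the dealer opened cup 1, so this case is ruled out; weight (1/3)·0 = 0.
If it is under cup 2 (prior 1/3): cup 1 is available, opened with probability 5/6; weight (1/3)·(5/6) = 5/18.
If it is under cup 3 (prior 1/3): only cup 1 is available, probability 1; weight (1/3)·1 = 1/3.
The weights sum to 11/18.
So P(the pea under cup 3 | the dealer opened cup 1) = (1/3) / (11/18) = 6/11.

6/11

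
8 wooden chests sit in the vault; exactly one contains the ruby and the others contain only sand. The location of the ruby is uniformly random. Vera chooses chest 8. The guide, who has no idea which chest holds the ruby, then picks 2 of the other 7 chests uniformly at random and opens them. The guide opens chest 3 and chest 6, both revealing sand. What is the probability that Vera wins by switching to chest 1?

1/6

Apply Bayes' rule, conditioning on where the ruby actually is.
If it is in any of chests 1, 2, 4, 5, 7, and 8 (prior 1/8 each): the guide picks exactly this set with probability 1/21 regardless, and none is the prize; weight (1/8)·(1/21) = 1/168 each.
If it is in either of chests 3 and 6 (prior 1/8 each): that chest was opened and seen not to hold the prize — ruled out; weight (1/8)·0 = 0 each.
The weights sum to 1/28.
So P(the ruby in chest 1 | the guide opened chest 3 and chest 6) = (1/168) / (1/28) = 1/6.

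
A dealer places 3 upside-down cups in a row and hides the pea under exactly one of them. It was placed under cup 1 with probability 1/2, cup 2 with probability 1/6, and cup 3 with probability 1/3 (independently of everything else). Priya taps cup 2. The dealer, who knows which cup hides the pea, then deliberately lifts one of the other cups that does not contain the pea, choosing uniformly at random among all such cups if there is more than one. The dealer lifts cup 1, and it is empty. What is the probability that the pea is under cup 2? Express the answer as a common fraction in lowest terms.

Condition on the true location of the pea.
If it is under cup 1 (prior 1/2): the dealer opened cup 1, so this case is ruled out; weight (1/2)·0 = 0.
If it is under cup 2 (prior 1/6): the dealer has 2 equally likely choices, so probability 1/2; weight (1/6)·(1/2) = 1/12.
If it is under cup 3 (prior 1/3): the dealer has no choice, probability 1; weight (1/3)·1 = 1/3.
The weights sum to 5/12.
So P(the pea under cup 2 | the dealer opened cup 1) = (1/12) / (5/12) = 1/5.

1/5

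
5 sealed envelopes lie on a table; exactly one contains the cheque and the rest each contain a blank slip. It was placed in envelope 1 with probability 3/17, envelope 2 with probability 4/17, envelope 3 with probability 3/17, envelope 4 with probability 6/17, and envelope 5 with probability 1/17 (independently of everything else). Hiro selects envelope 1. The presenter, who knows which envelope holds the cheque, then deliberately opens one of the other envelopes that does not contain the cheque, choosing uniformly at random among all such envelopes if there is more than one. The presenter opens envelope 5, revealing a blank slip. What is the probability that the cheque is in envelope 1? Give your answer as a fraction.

Consider each possible location of the cheque in turn.
If it is in envelope 1 (prior 3/17): the presenter has 4 equally likely choices, so probability 1/4; weight (3/17)·(1/4) = 3/68.
If it is in envelope 2 (prior 4/17): the presenter has 3 equally likely choices, so probability 1/3; weight (4/17)·(1/3) = 4/51.
If it is in envelope 3 (prior 3/17): the presenter has 3 equally likely choices, so probability 1/3; weight (3/17)·(1/3) = 1/17.
If it is in envelope 4 (prior 6/17): the presenter has 3 equally likely choices, so probability 1/3; weight (6/17)·(1/3) = 2/17.
If it is in envelope 5 (prior 1/17): the presenter opened envelope 5, so this case is ruled out; weight (1/17)·0 = 0.
The weights sum to 61/204.
So P(the cheque in envelope 1 | the presenter opened envelope 5) = (3/68) / (61/204) = 9/61.

9/61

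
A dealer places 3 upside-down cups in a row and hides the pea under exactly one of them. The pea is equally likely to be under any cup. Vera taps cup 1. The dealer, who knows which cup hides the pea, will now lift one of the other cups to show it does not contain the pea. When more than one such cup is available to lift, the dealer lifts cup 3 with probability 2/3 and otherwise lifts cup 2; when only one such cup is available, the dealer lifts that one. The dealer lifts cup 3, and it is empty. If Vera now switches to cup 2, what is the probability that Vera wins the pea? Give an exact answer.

Apply Bayes' rule, conditioning on where the pea actually is.
If it is under cup 1 (prior 1/3): cup 3 is available, opened with probability 2/3; weight (1/3)·(2/3) = 2/9.
If it is under cup 2 (prior 1/3): only cup 3 is available, probability 1; weight (1/3)·1 = 1/3.
If it is under cup 3 (prior 1/3): the dealer opened cup 3, so this case is ruled out; weight (1/3)·0 = 0.
The weights sum to 5/9.
So P(the pea under cup 2 | the dealer opened cup 3) = (1/3) / (5/9) = 3/5.

3/5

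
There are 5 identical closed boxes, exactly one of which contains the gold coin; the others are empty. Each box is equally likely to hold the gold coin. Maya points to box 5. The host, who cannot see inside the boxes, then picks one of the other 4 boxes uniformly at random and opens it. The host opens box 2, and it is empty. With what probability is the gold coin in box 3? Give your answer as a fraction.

1/4

Because the host chose which box to open without knowing where the gold coin is, the choice is independent of the prize location. Learning that box 2 does not hold the gold coin simply rules out that one location and leaves the remaining 4 boxes still equally likely by symmetry.
So P(the gold coin in box 3) = 1/4.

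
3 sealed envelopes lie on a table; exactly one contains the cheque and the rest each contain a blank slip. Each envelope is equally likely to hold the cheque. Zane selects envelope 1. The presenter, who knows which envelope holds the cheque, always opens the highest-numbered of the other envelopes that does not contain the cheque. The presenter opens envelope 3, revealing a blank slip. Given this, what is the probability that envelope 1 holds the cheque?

Condition on the true location of the cheque.
If it is in either of envelopes 1 and 2 (prior 1/3 each): envelope 3 is the highest-numbered option available, probability 1; weight (1/3)·1 = 1/3 each.
If it is in envelope 3 (prior 1/3): the presenter opened envelope 3, so this case is ruled out; weight (1/3)·0 = 0.
The weights sum to 2/3.
So P(the cheque in envelope 1 | the presenter opened envelope 3) = (1/3) / (2/3) = 1/2.

1/2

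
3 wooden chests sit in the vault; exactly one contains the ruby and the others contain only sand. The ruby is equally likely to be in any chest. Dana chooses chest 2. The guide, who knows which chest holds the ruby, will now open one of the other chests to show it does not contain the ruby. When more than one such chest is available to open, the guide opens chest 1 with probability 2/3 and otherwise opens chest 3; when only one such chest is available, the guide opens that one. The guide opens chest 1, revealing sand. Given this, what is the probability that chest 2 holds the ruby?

Consider each possible location of the ruby in turn.
If it is in chest 1 (prior 1/3): the guide opened chest 1, so this case is ruled out; weight (1/3)·0 = 0.
If it is in chest 2 (prior 1/3): chest 1 is available, opened with probability 2/3; weight (1/3)·(2/3) = 2/9.
If it is in chest 3 (prior 1/3): only chest 1 is available, probability 1; weight (1/3)·1 = 1/3.
The weights sum to 5/9.
So P(the ruby in chest 2 | the guide opened chest 1) = (2/9) / (5/9) = 2/5.

2/5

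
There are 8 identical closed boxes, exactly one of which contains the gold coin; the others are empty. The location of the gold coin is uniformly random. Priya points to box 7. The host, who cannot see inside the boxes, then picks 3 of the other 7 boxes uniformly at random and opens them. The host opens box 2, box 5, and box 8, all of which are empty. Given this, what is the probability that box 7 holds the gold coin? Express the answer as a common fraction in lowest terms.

Because the host chose which boxes to open without knowing where the gold coin is, the choice is independent of the prize location. Learning that none of the 3 opened boxes holds the gold coin simply rules out those 3 locations and leaves the remaining 5 boxes still equally likely by symmetry.
So P(the gold coin in box 7) = 1/5.

1/5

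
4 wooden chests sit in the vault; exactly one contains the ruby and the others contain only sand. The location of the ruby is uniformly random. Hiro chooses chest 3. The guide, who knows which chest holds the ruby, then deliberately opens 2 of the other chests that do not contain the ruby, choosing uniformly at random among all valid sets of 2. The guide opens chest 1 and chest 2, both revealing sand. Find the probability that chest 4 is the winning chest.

3/4

Condition on the true location of the ruby.
If it is in either of chests 1 and 2 (prior 1/4 each): that chest was opened and seen not to hold the prize — ruled out; weight (1/4)·0 = 0 each.
If it is in chest 3 (prior 1/4): the guide has 3 equally likely choices, so probability 1/3; weight (1/4)·(1/3) = 1/12.
If it is in chest 4 (prior 1/4): the guide has no choice, probability 1; weight (1/4)·1 = 1/4.
The weights sum to 1/3.
So P(the ruby in chest 4 | the guide opened chest 1 and chest 2) = (1/4) / (1/3) = 3/4.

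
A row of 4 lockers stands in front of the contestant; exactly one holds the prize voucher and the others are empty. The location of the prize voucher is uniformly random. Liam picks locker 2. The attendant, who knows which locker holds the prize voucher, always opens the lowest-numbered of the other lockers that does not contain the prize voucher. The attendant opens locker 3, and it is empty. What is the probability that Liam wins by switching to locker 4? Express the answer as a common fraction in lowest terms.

0

Condition on the true location of the prize voucher.
If it is in locker 1 (prior 1/4): locker 3 is the lowest-numbered option available, probability 1; weight (1/4)·1 = 1/4.
If it is in either of lockers 2 and 4 (prior 1/4 each): the attendant would have opened locker 1 instead, probability 0; weight (1/4)·0 = 0 each.
If it is in locker 3 (prior 1/4): the attendant opened locker 3, so this case is ruled out; weight (1/4)·0 = 0.
The weights sum to 1/4.
So P(the prize voucher in locker 4 | the attendant opened locker 3) = 0 / (1/4) = 0.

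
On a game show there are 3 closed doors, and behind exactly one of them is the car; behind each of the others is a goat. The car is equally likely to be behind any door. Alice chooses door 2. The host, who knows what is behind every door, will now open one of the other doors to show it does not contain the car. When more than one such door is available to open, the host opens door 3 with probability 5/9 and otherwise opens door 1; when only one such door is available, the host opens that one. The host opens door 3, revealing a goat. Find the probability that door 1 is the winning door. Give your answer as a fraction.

9/14

Condition on the true location of the car.
If it is behind door 1 (prior 1/3): only door 3 is available, probability 1; weight (1/3)·1 = 1/3.
If it is behind door 2 (prior 1/3): door 3 is available, opened with probability 5/9; weight (1/3)·(5/9) = 5/27.
If it is behind door 3 (prior 1/3): the host opened door 3, so this case is ruled out; weight (1/3)·0 = 0.
The weights sum to 14/27.
So P(the car behind door 1 | the host opened door 3) = (1/3) / (14/27) = 9/14.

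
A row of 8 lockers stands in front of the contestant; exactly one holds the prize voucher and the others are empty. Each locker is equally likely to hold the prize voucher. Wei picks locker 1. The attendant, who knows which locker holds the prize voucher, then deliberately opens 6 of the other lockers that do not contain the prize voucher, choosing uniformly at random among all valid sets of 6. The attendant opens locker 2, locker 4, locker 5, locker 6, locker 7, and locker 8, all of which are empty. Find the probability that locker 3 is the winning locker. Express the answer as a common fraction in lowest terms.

7/8

Apply Bayes' rule, conditioning on where the prize voucher actually is.
If it is in locker 1 (prior 1/8): the attendant has 7 equally likely choices, so probability 1/7; weight (1/8)·(1/7) = 1/56.
If it is in any of lockers 2, 4, 5, 6, 7, and 8 (prior 1/8 each): that locker was opened and seen not to hold the prize — ruled out; weight (1/8)·0 = 0 each.
If it is in locker 3 (prior 1/8): the attendant has no choice, probability 1; weight (1/8)·1 = 1/8.
The weights sum to 1/7.
So P(the prize voucher in locker 3 | the attendant opened locker 2, locker 4, locker 5, locker 6, locker 7, and locker 8) = (1/8) / (1/7) = 7/8.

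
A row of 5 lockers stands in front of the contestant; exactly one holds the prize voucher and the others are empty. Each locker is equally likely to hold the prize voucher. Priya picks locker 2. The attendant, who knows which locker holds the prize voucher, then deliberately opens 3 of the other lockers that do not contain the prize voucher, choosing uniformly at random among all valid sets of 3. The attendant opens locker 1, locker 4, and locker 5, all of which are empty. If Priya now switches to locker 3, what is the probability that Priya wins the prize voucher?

Consider each possible location of the prize voucher in turn.
If it is in any of lockers 1, 4, and 5 (prior 1/5 each): that locker was opened and seen not to hold the prize — ruled out; weight (1/5)·0 = 0 each.
If it is in locker 2 (prior 1/5): the attendant has 4 equally likely choices, so probability 1/4; weight (1/5)·(1/4) = 1/20.
If it is in locker 3 (prior 1/5): the attendant has no choice, probability 1; weight (1/5)·1 = 1/5.
The weights sum to 1/4.
So P(the prize voucher in locker 3 | the attendant opened locker 1, locker 4, and locker 5) = (1/5) / (1/4) = 4/5.

4/5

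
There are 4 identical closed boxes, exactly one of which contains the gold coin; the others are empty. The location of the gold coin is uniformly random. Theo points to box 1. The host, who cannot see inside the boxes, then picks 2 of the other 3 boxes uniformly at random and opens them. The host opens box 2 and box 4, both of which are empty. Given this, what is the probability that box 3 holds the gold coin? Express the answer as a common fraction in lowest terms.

Apply Bayes' rule, conditioning on where the gold coin actually is.
If it is in either of boxes 1 and 3 (prior 1/4 each): the host picks exactly this set with probability 1/3 regardless, and none is the prize; weight (1/4)·(1/3) = 1/12 each.
If it is in either of boxes 2 and 4 (prior 1/4 each): that box was opened and seen not to hold the prize — ruled out; weight (1/4)·0 = 0 each.
The weights sum to 1/6.
So P(the gold coin in box 3 | the host opened box 2 and box 4) = (1/12) / (1/6) = 1/2.

1/2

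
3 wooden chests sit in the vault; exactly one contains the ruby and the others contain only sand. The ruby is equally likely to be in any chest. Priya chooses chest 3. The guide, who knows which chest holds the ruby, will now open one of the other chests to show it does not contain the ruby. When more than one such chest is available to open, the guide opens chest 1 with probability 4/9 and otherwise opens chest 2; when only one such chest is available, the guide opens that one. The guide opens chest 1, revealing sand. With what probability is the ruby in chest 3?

4/13

Condition on the true location of the ruby.
If it is in chest 1 (prior 1/3): the guide opened chest 1, so this case is ruled out; weight (1/3)·0 = 0.
If it is in chest 2 (prior 1/3): only chest 1 is available, probability 1; weight (1/3)·1 = 1/3.
If it is in chest 3 (prior 1/3): chest 1 is available, opened with probability 4/9; weight (1/3)·(4/9) = 4/27.
The weights sum to 13/27.
So P(the ruby in chest 3 | the guide opened chest 1) = (4/27) / (13/27) = 4/13.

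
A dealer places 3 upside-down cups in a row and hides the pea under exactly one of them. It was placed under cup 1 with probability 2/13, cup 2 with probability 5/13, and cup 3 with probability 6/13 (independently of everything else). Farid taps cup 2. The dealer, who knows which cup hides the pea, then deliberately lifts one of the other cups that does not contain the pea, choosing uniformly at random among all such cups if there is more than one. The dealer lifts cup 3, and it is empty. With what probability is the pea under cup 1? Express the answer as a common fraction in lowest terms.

Condition on the true location of the pea.
If it is under cup 1 (prior 2/13): the dealer has no choice, probability 1; weight (2/13)·1 = 2/13.
If it is under cup 2 (prior 5/13): the dealer has 2 equally likely choices, so probability 1/2; weight (5/13)·(1/2) = 5/26.
If it is under cup 3 (prior 6/13): the dealer opened cup 3, so this case is ruled out; weight (6/13)·0 = 0.
The weights sum to 9/26.
So P(the pea under cup 1 | the dealer opened cup 3) = (2/13) / (9/26) = 4/9.

4/9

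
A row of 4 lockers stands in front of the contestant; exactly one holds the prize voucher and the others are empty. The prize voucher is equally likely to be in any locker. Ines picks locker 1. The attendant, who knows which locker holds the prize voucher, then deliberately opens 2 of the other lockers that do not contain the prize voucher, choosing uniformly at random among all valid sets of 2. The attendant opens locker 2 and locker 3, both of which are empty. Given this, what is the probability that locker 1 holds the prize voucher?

Condition on the true location of the prize voucher.
If it is in locker 1 (prior 1/4): the attendant has 3 equally likely choices, so probability 1/3; weight (1/4)·(1/3) = 1/12.
If it is in either of lockers 2 and 3 (prior 1/4 each): that locker was opened and seen not to hold the prize — ruled out; weight (1/4)·0 = 0 each.
If it is in locker 4 (prior 1/4): the attendant has no choice, probability 1; weight (1/4)·1 = 1/4.
The weights sum to 1/3.
So P(the prize voucher in locker 1 | the attendant opened locker 2 and locker 3) = (1/12) / (1/3) = 1/4.

1/4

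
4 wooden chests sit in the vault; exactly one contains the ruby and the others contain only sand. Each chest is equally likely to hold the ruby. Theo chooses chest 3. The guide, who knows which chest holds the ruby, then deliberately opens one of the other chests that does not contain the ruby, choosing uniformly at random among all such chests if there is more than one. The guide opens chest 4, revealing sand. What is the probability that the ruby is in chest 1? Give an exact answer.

Condition on the true location of the ruby.
If it is in either of chests 1 and 2 (prior 1/4 each): the guide has 2 equally likely choices, so probability 1/2; weight (1/4)·(1/2) = 1/8 each.
If it is in chest 3 (prior 1/4): the guide has 3 equally likely choices, so probability 1/3; weight (1/4)·(1/3) = 1/12.
If it is in chest 4 (prior 1/4): the guide opened chest 4, so this case is ruled out; weight (1/4)·0 = 0.
The weights sum to 1/3.
So P(the ruby in chest 1 | the guide opened chest 4) = (1/8) / (1/3) = 3/8.

3/8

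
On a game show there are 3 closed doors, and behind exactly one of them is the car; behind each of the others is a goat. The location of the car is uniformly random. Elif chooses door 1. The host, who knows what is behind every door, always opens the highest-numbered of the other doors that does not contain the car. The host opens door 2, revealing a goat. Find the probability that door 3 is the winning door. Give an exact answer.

1

Consider each possible location of the car in turn.
If it is behind door 1 (prior 1/3): the host would have opened door 3 instead, probability 0; weight (1/3)·0 = 0.
If it is behind door 2 (prior 1/3): the host opened door 2, so this case is ruled out; weight (1/3)·0 = 0.
If it is behind door 3 (prior 1/3): door 2 is the highest-numbered option available, probability 1; weight (1/3)·1 = 1/3.
The weights sum to 1/3.
So P(the car behind door 3 | the host opened door 2) = (1/3) / (1/3) = 1.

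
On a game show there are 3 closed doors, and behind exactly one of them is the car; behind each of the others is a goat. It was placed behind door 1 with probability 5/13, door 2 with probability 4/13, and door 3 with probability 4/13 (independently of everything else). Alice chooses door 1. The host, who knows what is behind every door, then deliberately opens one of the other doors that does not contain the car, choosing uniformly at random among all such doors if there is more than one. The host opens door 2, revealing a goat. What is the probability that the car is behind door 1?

Condition on the true location of the car.
If it is behind door 1 (prior 5/13): the host has 2 equally likely choices, so probability 1/2; weight (5/13)·(1/2) = 5/26.
If it is behind door 2 (prior 4/13): the host opened door 2, so this case is ruled out; weight (4/13)·0 = 0.
If it is behind door 3 (prior 4/13): the host has no choice, probability 1; weight (4/13)·1 = 4/13.
The weights sum to 1/2.
So P(the car behind door 1 | the host opened door 2) = (5/26) / (1/2) = 5/13.

5/13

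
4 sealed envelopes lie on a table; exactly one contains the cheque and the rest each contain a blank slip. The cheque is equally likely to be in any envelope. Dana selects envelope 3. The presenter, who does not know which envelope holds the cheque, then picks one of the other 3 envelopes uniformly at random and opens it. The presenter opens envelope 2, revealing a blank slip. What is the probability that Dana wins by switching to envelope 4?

1/3

Condition on the true location of the cheque.
If it is in any of envelopes 1, 3, and 4 (prior 1/4 each): the presenter picks envelope 2 with probability 1/3 regardless, and it is not the prize; weight (1/4)·(1/3) = 1/12 each.
If it is in envelope 2 (prior 1/4): the presenter opened envelope 2, so this case is ruled out; weight (1/4)·0 = 0.
The weights sum to 1/4.
So P(the cheque in envelope 4 | the presenter opened envelope 2) = (1/12) / (1/4) = 1/3.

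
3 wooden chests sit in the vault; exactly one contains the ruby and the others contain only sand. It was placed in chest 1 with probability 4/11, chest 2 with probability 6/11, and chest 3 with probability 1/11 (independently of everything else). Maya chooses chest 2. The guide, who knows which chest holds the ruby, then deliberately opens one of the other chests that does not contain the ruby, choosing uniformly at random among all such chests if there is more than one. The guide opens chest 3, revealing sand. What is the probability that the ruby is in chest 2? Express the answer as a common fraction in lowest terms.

3/7

Condition on the true location of the ruby.
If it is in chest 1 (prior 4/11): the guide has no choice, probability 1; weight (4/11)·1 = 4/11.
If it is in chest 2 (prior 6/11): the guide has 2 equally likely choices, so probability 1/2; weight (6/11)·(1/2) = 3/11.
If it is in chest 3 (prior 1/11): the guide opened chest 3, so this case is ruled out; weight (1/11)·0 = 0.
The weights sum to 7/11.
So P(the ruby in chest 2 | the guide opened chest 3) = (3/11) / (7/11) = 3/7.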